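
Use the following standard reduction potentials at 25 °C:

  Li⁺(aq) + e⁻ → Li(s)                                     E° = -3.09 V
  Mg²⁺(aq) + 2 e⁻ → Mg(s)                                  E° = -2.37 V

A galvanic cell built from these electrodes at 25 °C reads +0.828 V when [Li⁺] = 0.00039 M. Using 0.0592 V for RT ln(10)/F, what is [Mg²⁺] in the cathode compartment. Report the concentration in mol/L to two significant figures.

Mg²⁺/Mg is the cathode, Li⁺/Li the anode: E°cell = +0.72 V, n = 2.
Overall reaction: Mg²⁺(aq) + 2 Li(s) → Mg(s) + 2 Li⁺(aq); Q = [Li⁺]^2/[Mg²⁺]^1.
From E = E° − (0.0592/n) log Q: log Q = (E° − E)·n/0.0592 = (+0.72 − (+0.828))·2/0.0592 = -3.6486.
So 1·log[Mg²⁺] = 2·log(0.00039) − log Q = -6.8179 − (-3.6486) = -3.1693; [Mg²⁺] = 10^(-3.1693) ≈ 0.00068 M.

0.00068 M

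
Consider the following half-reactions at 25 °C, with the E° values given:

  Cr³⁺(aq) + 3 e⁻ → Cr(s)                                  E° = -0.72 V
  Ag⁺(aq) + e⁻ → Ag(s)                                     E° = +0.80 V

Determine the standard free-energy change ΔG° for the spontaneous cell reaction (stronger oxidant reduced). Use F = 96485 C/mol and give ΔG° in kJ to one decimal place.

-440.0 kJ

Ag⁺/Ag (E° = +0.80 V) is the cathode; Cr³⁺/Cr (E° = -0.72 V) is the anode, so E°cell = +1.52 V.
Balancing electrons gives n = 3 (lcm of 1 and 3).
ΔG° = −nFE° = −(3)(96485)(+1.52) = -439,972 J = -440.0 kJ.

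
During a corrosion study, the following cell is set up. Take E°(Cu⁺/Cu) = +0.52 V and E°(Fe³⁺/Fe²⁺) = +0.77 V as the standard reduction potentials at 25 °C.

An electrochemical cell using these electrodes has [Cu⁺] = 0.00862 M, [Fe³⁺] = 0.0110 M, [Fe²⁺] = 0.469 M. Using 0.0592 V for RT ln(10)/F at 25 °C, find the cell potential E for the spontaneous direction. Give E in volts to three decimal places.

Fe³⁺/Fe²⁺ is the cathode (higher E°), Cu⁺/Cu the anode: E°cell = +0.77 − (+0.52) = +0.25 V, n = 1.
Overall: Fe³⁺(aq) + Cu(s) → Fe²⁺(aq) + Cu⁺(aq)
Q = [Fe²⁺]·[Cu⁺] / ([Fe³⁺]); log Q = -0.435.
E = E° − (0.0592/n) log Q = +0.25 − (0.0592/1)(-0.435) = +0.276 V.

+0.276 V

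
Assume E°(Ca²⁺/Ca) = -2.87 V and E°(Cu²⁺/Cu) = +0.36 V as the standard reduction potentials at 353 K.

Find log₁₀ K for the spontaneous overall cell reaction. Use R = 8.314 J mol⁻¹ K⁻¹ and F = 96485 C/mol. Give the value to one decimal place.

Cathode: Cu²⁺/Cu; anode: Ca²⁺/Ca. E°cell = (+0.36) − (-2.87) = +3.23 V, with n = 2.
ΔG° = −nFE° = −RT ln K, so ln K = nFE°/(RT) = (2)(96485)(+3.23) / ((8.314)(353)) = 212.377.
log₁₀ K = 212.377 / ln 10 = 92.2.

92.2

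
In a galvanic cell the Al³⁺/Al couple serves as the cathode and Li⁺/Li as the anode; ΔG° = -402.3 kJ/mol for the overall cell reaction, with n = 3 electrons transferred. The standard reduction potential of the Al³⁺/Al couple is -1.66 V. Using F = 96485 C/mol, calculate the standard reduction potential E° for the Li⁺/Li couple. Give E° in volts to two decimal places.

-3.05 V

E°cell = −ΔG°/(nF) = −(-402.3×10³)/((3)(96485)) = +1.390 V.
Since Al³⁺/Al is the cathode and Li⁺/Li the anode, E°cell = E°(Al³⁺/Al) − E°(Li⁺/Li).
So E°(Li⁺/Li) = E°(Al³⁺/Al) − E°cell = (-1.66) − (+1.390) = -3.05 V.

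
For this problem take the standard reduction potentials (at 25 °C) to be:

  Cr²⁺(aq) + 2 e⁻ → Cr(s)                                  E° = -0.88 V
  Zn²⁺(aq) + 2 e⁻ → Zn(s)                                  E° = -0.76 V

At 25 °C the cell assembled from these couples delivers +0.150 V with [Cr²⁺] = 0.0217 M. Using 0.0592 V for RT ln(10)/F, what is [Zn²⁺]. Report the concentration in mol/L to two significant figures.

0.22 M

Zn²⁺/Zn is the cathode, Cr²⁺/Cr the anode: E°cell = +0.12 V, n = 2.
Overall reaction: Zn²⁺(aq) + Cr(s) → Zn(s) + Cr²⁺(aq); Q = [Cr²⁺]^1/[Zn²⁺]^1.
From E = E° − (0.0592/n) log Q: log Q = (E° − E)·n/0.0592 = (+0.12 − (+0.150))·2/0.0592 = -1.0135.
So 1·log[Zn²⁺] = 1·log(0.0217) − log Q = -1.6635 − (-1.0135) = -0.6500; [Zn²⁺] = 10^(-0.6500) ≈ 0.22 M.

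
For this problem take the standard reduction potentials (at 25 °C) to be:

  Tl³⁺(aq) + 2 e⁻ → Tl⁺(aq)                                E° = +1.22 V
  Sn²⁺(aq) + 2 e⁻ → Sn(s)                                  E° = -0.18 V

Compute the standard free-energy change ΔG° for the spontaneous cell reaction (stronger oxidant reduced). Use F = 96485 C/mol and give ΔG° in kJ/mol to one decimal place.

Tl³⁺/Tl⁺ (E° = +1.22 V) is the cathode; Sn²⁺/Sn (E° = -0.18 V) is the anode, so E°cell = +1.40 V.
Balancing electrons gives n = 2 (lcm of 2 and 2).
ΔG° = −nFE° = −(2)(96485)(+1.40) = -270,158 J = -270.2 kJ/mol.

-270.2 kJ/mol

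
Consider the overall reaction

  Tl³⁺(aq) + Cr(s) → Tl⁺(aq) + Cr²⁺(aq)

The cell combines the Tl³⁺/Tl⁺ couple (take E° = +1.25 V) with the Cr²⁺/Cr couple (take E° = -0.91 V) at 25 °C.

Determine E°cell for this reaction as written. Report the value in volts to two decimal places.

+2.16 V

The Tl³⁺/Tl⁺ couple has the higher reduction potential, so it is the cathode; Cr²⁺/Cr is oxidised at the anode.
E°cell = E°(cathode) − E°(anode) = (+1.25) − (-0.91) = +2.16 V.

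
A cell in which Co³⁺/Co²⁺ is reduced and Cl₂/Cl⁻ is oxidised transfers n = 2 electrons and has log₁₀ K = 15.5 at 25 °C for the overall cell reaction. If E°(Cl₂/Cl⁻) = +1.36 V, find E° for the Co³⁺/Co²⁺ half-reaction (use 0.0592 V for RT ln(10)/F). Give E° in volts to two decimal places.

E°cell = (0.0592/n)·log K = (0.0592/2)(15.5) = +0.459 V.
Since Co³⁺/Co²⁺ is the cathode and Cl₂/Cl⁻ the anode, E°cell = E°(Co³⁺/Co²⁺) − E°(Cl₂/Cl⁻).
So E°(Co³⁺/Co²⁺) = E°cell + E°(Cl₂/Cl⁻) = +0.459 + (+1.36) = +1.82 V.

+1.82 V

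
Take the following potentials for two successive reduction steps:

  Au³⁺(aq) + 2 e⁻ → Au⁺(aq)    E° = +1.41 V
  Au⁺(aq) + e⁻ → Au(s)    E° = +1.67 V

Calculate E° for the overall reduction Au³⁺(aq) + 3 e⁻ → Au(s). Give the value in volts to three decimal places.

Since ΔG° = −nFE° is additive over sequential reductions, n₃E°₃ = n₁E°₁ + n₂E°₂.
E°₃ = (2×+1.41 + 1×+1.67) / 3 = (+4.490) / 3 = +1.497 V.

+1.497 V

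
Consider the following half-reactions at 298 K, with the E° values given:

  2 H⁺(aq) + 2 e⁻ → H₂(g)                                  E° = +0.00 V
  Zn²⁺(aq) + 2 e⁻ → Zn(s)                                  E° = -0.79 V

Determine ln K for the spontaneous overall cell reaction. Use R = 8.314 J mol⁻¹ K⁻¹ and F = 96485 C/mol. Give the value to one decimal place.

Cathode: H⁺/H₂; anode: Zn²⁺/Zn. E°cell = (+0.00) − (-0.79) = +0.79 V, with n = 2.
ΔG° = −nFE° = −RT ln K, so ln K = nFE°/(RT) = (2)(96485)(+0.79) / ((8.314)(298)) = 61.531.

61.5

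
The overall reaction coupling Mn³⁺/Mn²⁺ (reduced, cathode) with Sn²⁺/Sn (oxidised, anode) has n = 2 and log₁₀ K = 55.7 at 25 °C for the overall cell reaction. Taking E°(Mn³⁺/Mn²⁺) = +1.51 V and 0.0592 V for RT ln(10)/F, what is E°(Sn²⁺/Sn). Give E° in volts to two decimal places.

E°cell = (0.0592/n)·log K = (0.0592/2)(55.7) = +1.649 V.
Since Mn³⁺/Mn²⁺ is the cathode and Sn²⁺/Sn the anode, E°cell = E°(Mn³⁺/Mn²⁺) − E°(Sn²⁺/Sn).
So E°(Sn²⁺/Sn) = E°(Mn³⁺/Mn²⁺) − E°cell = (+1.51) − (+1.649) = -0.14 V.

-0.14 V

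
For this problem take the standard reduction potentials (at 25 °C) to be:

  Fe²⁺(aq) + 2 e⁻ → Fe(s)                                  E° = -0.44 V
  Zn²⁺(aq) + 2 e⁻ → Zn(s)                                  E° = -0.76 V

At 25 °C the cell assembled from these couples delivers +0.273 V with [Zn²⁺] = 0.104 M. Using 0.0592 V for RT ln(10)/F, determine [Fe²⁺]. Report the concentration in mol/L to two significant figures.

Fe²⁺/Fe is the cathode, Zn²⁺/Zn the anode: E°cell = +0.32 V, n = 2.
Overall reaction: Fe²⁺(aq) + Zn(s) → Fe(s) + Zn²⁺(aq); Q = [Zn²⁺]^1/[Fe²⁺]^1.
From E = E° − (0.0592/n) log Q: log Q = (E° − E)·n/0.0592 = (+0.32 − (+0.273))·2/0.0592 = 1.5878.
So 1·log[Fe²⁺] = 1·log(0.104) − log Q = -0.9830 − (1.5878) = -2.5708; [Fe²⁺] = 10^(-2.5708) ≈ 0.0027 M.

0.0027 M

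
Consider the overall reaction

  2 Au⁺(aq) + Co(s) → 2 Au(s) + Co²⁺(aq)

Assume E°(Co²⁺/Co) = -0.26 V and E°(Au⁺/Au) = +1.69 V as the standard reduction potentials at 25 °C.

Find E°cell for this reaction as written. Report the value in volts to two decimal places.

+1.95 V

The Au⁺/Au couple has the higher reduction potential, so it is the cathode; Co²⁺/Co is oxidised at the anode.
E°cell = E°(cathode) − E°(anode) = (+1.69) − (-0.26) = +1.95 V.
Since E°cell > 0, the reaction is spontaneous under standard conditions.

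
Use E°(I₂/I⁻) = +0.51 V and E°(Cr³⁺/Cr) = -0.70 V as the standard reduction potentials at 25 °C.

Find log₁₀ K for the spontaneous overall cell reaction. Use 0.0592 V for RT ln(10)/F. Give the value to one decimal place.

Cathode: I₂/I⁻; anode: Cr³⁺/Cr. E°cell = +1.21 V, n = 6.
log K = nE°cell / 0.0592 = (6)(+1.21) / 0.0592 = 122.6.

122.6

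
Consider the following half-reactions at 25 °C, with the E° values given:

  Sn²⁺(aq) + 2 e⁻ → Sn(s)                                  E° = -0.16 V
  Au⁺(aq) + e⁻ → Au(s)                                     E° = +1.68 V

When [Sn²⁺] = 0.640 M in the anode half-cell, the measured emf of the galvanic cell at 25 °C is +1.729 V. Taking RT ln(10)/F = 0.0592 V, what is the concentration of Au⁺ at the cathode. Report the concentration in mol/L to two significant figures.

Au⁺/Au is the cathode, Sn²⁺/Sn the anode: E°cell = +1.84 V, n = 2.
Overall reaction: 2 Au⁺(aq) + Sn(s) → 2 Au(s) + Sn²⁺(aq); Q = [Sn²⁺]^1/[Au⁺]^2.
From E = E° − (0.0592/n) log Q: log Q = (E° − E)·n/0.0592 = (+1.84 − (+1.729))·2/0.0592 = 3.7500.
So 2·log[Au⁺] = 1·log(0.64) − log Q = -0.1938 − (3.7500) = -3.9438; log[Au⁺] = -3.9438 / 2 = -1.9719; [Au⁺] = 10^(-1.9719) ≈ 0.011 M.

0.011 M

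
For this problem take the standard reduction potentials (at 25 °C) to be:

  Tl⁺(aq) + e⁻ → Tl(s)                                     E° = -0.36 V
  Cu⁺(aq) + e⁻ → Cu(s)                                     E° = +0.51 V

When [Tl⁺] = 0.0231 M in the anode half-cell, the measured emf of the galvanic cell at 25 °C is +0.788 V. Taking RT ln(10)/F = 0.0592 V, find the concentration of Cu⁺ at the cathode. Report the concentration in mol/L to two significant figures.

Cu⁺/Cu is the cathode, Tl⁺/Tl the anode: E°cell = +0.87 V, n = 1.
Overall reaction: Cu⁺(aq) + Tl(s) → Cu(s) + Tl⁺(aq); Q = [Tl⁺]^1/[Cu⁺]^1.
From E = E° − (0.0592/n) log Q: log Q = (E° − E)·n/0.0592 = (+0.87 − (+0.788))·1/0.0592 = 1.3851.
So 1·log[Cu⁺] = 1·log(0.0231) − log Q = -1.6364 − (1.3851) = -3.0215; [Cu⁺] = 10^(-3.0215) ≈ 0.00095 M.

0.00095 M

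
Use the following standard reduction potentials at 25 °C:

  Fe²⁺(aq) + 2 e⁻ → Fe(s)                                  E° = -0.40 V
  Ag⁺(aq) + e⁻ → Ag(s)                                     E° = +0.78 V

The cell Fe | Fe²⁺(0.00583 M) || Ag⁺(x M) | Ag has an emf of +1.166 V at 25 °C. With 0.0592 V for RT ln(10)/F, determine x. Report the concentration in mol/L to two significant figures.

0.044 M

Ag⁺/Ag is the cathode, Fe²⁺/Fe the anode: E°cell = +1.18 V, n = 2.
Overall reaction: 2 Ag⁺(aq) + Fe(s) → 2 Ag(s) + Fe²⁺(aq); Q = [Fe²⁺]^1/[Ag⁺]^2.
From E = E° − (0.0592/n) log Q: log Q = (E° − E)·n/0.0592 = (+1.18 − (+1.166))·2/0.0592 = 0.4730.
So 2·log[Ag⁺] = 1·log(0.00583) − log Q = -2.2343 − (0.4730) = -2.7073; log[Ag⁺] = -2.7073 / 2 = -1.3537; [Ag⁺] = 10^(-1.3537) ≈ 0.044 M.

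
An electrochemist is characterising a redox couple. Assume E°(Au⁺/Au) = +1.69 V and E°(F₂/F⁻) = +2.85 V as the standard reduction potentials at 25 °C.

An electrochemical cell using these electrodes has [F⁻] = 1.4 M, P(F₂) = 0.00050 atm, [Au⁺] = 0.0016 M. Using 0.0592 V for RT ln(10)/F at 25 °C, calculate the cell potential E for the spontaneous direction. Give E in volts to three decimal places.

+1.219 V

F₂/F⁻ is the cathode (higher E°), Au⁺/Au the anode: E°cell = +2.85 − (+1.69) = +1.16 V, n = 2.
Overall: F₂(g) + 2 Au(s) → 2 F⁻(aq) + 2 Au⁺(aq)
Q = [F⁻]^2·[Au⁺]^2 / (P(F₂)); log Q = -1.998.
E = E° − (0.0592/n) log Q = +1.16 − (0.0592/2)(-1.998) = +1.219 V.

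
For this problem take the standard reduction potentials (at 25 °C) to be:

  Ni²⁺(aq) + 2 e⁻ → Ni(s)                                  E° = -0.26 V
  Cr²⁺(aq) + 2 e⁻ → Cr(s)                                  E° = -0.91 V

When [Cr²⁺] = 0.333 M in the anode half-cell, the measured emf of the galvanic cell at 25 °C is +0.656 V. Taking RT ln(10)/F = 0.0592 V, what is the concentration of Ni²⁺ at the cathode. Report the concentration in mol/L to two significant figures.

0.53 M

Ni²⁺/Ni is the cathode, Cr²⁺/Cr the anode: E°cell = +0.65 V, n = 2.
Overall reaction: Ni²⁺(aq) + Cr(s) → Ni(s) + Cr²⁺(aq); Q = [Cr²⁺]^1/[Ni²⁺]^1.
From E = E° − (0.0592/n) log Q: log Q = (E° − E)·n/0.0592 = (+0.65 − (+0.656))·2/0.0592 = -0.2027.
So 1·log[Ni²⁺] = 1·log(0.333) − log Q = -0.4776 − (-0.2027) = -0.2749; [Ni²⁺] = 10^(-0.2749) ≈ 0.53 M.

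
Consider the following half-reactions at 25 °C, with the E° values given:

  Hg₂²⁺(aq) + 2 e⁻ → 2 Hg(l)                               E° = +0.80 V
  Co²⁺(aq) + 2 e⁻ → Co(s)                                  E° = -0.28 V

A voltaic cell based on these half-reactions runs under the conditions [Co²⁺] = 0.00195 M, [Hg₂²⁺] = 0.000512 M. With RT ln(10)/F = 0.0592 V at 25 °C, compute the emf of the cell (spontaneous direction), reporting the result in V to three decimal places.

Hg₂²⁺/Hg is the cathode (higher E°), Co²⁺/Co the anode: E°cell = +0.80 − (-0.28) = +1.08 V, n = 2.
Overall: Hg₂²⁺(aq) + Co(s) → 2 Hg(l) + Co²⁺(aq)
Q = [Co²⁺] / ([Hg₂²⁺]); log Q = 0.581.
E = E° − (0.0592/n) log Q = +1.08 − (0.0592/2)(0.581) = +1.063 V.

+1.063 V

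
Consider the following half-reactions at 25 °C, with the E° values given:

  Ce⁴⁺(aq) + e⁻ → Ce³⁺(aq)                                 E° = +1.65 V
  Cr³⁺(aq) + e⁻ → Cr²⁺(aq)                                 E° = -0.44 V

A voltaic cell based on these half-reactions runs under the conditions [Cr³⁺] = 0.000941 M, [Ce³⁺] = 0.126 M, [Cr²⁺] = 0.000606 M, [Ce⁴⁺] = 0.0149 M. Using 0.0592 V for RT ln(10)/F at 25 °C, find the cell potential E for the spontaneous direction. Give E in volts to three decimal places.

+2.024 V

Ce⁴⁺/Ce³⁺ is the cathode (higher E°), Cr³⁺/Cr²⁺ the anode: E°cell = +1.65 − (-0.44) = +2.09 V, n = 1.
Overall: Ce⁴⁺(aq) + Cr²⁺(aq) → Ce³⁺(aq) + Cr³⁺(aq)
Q = [Ce³⁺]·[Cr³⁺] / ([Ce⁴⁺]·[Cr²⁺]); log Q = 1.118.
E = E° − (0.0592/n) log Q = +2.09 − (0.0592/1)(1.118) = +2.024 V.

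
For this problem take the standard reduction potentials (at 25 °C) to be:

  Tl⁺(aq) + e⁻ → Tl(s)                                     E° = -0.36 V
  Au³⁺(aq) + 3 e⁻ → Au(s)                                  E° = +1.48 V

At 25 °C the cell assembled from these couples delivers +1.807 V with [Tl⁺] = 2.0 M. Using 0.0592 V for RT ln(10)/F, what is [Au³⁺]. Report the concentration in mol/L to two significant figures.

0.17 M

Au³⁺/Au is the cathode, Tl⁺/Tl the anode: E°cell = +1.84 V, n = 3.
Overall reaction: Au³⁺(aq) + 3 Tl(s) → Au(s) + 3 Tl⁺(aq); Q = [Tl⁺]^3/[Au³⁺]^1.
From E = E° − (0.0592/n) log Q: log Q = (E° − E)·n/0.0592 = (+1.84 − (+1.807))·3/0.0592 = 1.6723.
So 1·log[Au³⁺] = 3·log(2) − log Q = 0.9031 − (1.6723) = -0.7692; [Au³⁺] = 10^(-0.7692) ≈ 0.17 M.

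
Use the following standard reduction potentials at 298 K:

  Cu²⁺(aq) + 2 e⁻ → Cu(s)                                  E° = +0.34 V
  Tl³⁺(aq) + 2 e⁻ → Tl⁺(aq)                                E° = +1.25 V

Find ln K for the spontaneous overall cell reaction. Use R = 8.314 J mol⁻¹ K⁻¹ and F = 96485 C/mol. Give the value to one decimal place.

70.9

Cathode: Tl³⁺/Tl⁺; anode: Cu²⁺/Cu. E°cell = (+1.25) − (+0.34) = +0.91 V, with n = 2.
ΔG° = −nFE° = −RT ln K, so ln K = nFE°/(RT) = (2)(96485)(+0.91) / ((8.314)(298)) = 70.877.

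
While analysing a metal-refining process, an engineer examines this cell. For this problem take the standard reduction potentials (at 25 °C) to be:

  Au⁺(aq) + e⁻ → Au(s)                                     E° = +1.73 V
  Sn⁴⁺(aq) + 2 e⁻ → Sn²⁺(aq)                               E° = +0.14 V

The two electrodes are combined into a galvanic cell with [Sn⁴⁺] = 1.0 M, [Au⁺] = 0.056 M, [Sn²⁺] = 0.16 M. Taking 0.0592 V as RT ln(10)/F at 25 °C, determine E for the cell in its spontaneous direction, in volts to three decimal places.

Au⁺/Au is the cathode (higher E°), Sn⁴⁺/Sn²⁺ the anode: E°cell = +1.73 − (+0.14) = +1.59 V, n = 2.
Overall: 2 Au⁺(aq) + Sn²⁺(aq) → 2 Au(s) + Sn⁴⁺(aq)
Q = [Sn⁴⁺] / ([Au⁺]^2·[Sn²⁺]); log Q = 3.300.
E = E° − (0.0592/n) log Q = +1.59 − (0.0592/2)(3.300) = +1.492 V.

+1.492 V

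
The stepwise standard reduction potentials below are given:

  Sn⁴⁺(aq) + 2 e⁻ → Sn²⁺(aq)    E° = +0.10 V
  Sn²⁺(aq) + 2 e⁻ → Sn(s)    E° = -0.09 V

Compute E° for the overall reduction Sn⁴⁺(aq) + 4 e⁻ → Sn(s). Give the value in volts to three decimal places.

+0.005 V

Adding the free-energy changes (−nFE°) of the two steps gives −n₃FE°₃ = −n₁FE°₁ − n₂FE°₂.
E°₃ = (2×+0.10 + 2×-0.09) / 4 = (+0.020) / 4 = +0.005 V.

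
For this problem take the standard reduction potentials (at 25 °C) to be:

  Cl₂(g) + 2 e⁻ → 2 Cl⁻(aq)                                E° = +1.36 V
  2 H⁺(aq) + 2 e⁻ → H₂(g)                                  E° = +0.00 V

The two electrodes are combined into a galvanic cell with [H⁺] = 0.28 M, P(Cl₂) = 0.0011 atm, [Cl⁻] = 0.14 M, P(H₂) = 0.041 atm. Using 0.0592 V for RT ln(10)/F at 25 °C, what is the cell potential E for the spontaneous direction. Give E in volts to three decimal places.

+1.315 V

Cl₂/Cl⁻ is the cathode (higher E°), H⁺/H₂ the anode: E°cell = +1.36 − (+0.00) = +1.36 V, n = 2.
Overall: Cl₂(g) + H₂(g) → 2 Cl⁻(aq) + 2 H⁺(aq)
Q = [Cl⁻]^2·[H⁺]^2 / (P(Cl₂)·P(H₂)); log Q = 1.532.
E = E° − (0.0592/n) log Q = +1.36 − (0.0592/2)(1.532) = +1.315 V.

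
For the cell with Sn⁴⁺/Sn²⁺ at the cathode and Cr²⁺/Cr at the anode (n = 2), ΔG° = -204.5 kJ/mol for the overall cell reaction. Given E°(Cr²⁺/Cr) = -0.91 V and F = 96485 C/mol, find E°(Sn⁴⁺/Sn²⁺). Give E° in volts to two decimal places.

+0.15 V

E°cell = −ΔG°/(nF) = −(-204.5×10³)/((2)(96485)) = +1.060 V.
Since Sn⁴⁺/Sn²⁺ is the cathode and Cr²⁺/Cr the anode, E°cell = E°(Sn⁴⁺/Sn²⁺) − E°(Cr²⁺/Cr).
So E°(Sn⁴⁺/Sn²⁺) = E°cell + E°(Cr²⁺/Cr) = +1.060 + (-0.91) = +0.15 V.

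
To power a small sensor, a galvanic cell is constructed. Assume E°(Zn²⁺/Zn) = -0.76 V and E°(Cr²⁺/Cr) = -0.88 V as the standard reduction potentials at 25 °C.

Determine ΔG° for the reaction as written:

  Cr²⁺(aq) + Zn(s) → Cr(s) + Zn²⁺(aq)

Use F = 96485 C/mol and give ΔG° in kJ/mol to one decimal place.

As written, Cr²⁺/Cr is reduced (cathode) and Zn²⁺/Zn is oxidised (anode), so E°cell = (-0.88) − (-0.76) = -0.12 V.
Balancing electrons gives n = 2.
ΔG° = −nFE° = −(2)(96485)(-0.12) = 23,156 J = +23.2 kJ/mol.

+23.2 kJ/mol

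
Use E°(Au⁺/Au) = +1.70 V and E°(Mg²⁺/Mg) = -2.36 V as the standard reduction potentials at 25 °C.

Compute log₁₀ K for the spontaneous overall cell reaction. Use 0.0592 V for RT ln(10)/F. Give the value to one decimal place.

137.2

Cathode: Au⁺/Au; anode: Mg²⁺/Mg. E°cell = +4.06 V, n = 2.
log K = nE°cell / 0.0592 = (2)(+4.06) / 0.0592 = 137.2.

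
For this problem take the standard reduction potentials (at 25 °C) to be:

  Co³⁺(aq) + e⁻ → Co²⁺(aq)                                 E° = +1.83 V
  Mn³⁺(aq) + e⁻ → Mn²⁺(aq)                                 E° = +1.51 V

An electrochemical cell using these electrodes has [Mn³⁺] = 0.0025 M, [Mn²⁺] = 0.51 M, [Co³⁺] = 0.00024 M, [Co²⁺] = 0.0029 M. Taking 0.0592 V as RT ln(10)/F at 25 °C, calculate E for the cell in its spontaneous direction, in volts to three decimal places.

Co³⁺/Co²⁺ is the cathode (higher E°), Mn³⁺/Mn²⁺ the anode: E°cell = +1.83 − (+1.51) = +0.32 V, n = 1.
Overall: Co³⁺(aq) + Mn²⁺(aq) → Co²⁺(aq) + Mn³⁺(aq)
Q = [Co²⁺]·[Mn³⁺] / ([Co³⁺]·[Mn²⁺]); log Q = -1.227.
E = E° − (0.0592/n) log Q = +0.32 − (0.0592/1)(-1.227) = +0.393 V.

+0.393 V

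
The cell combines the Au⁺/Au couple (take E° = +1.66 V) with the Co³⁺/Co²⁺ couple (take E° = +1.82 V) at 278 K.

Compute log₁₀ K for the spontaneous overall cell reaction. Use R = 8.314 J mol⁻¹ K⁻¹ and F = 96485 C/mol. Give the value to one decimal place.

Cathode: Co³⁺/Co²⁺; anode: Au⁺/Au. E°cell = (+1.82) − (+1.66) = +0.16 V, with n = 1.
ΔG° = −nFE° = −RT ln K, so ln K = nFE°/(RT) = (1)(96485)(+0.16) / ((8.314)(278)) = 6.679.
log₁₀ K = 6.679 / ln 10 = 2.9.

2.9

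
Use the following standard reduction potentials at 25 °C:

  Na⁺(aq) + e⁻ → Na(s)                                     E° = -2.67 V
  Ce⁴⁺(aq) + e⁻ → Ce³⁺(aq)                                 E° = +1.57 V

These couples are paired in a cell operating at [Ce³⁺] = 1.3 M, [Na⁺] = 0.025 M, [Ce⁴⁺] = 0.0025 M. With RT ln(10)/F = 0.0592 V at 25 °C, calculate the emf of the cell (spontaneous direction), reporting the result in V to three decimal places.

Ce⁴⁺/Ce³⁺ is the cathode (higher E°), Na⁺/Na the anode: E°cell = +1.57 − (-2.67) = +4.24 V, n = 1.
Overall: Ce⁴⁺(aq) + Na(s) → Ce³⁺(aq) + Na⁺(aq)
Q = [Ce³⁺]·[Na⁺] / ([Ce⁴⁺]); log Q = 1.114.
E = E° − (0.0592/n) log Q = +4.24 − (0.0592/1)(1.114) = +4.174 V.

+4.174 V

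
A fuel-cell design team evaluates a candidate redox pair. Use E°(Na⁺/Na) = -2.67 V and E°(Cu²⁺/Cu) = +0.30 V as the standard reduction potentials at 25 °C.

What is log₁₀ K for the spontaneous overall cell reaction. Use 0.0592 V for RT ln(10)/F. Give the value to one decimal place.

100.3

Cathode: Cu²⁺/Cu; anode: Na⁺/Na. E°cell = +2.97 V, n = 2.
log K = nE°cell / 0.0592 = (2)(+2.97) / 0.0592 = 100.3.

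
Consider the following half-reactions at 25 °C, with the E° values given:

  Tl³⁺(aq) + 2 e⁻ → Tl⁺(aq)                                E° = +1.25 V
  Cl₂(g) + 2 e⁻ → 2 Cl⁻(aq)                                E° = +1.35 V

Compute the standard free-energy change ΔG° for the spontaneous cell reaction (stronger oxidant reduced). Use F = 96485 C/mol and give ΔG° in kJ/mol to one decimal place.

-19.3 kJ/mol

Cl₂/Cl⁻ (E° = +1.35 V) is the cathode; Tl³⁺/Tl⁺ (E° = +1.25 V) is the anode, so E°cell = +0.10 V.
Balancing electrons gives n = 2 (lcm of 2 and 2).
ΔG° = −nFE° = −(2)(96485)(+0.10) = -19,297 J = -19.3 kJ/mol.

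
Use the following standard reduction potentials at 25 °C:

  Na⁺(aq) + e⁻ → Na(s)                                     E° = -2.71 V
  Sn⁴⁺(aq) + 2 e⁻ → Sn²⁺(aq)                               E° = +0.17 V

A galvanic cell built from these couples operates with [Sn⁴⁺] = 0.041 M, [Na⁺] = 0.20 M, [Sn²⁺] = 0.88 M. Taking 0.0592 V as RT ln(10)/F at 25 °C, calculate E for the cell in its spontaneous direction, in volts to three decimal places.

+2.882 V

Sn⁴⁺/Sn²⁺ is the cathode (higher E°), Na⁺/Na the anode: E°cell = +0.17 − (-2.71) = +2.88 V, n = 2.
Overall: Sn⁴⁺(aq) + 2 Na(s) → Sn²⁺(aq) + 2 Na⁺(aq)
Q = [Sn²⁺]·[Na⁺]^2 / ([Sn⁴⁺]); log Q = -0.066.
E = E° − (0.0592/n) log Q = +2.88 − (0.0592/2)(-0.066) = +2.882 V.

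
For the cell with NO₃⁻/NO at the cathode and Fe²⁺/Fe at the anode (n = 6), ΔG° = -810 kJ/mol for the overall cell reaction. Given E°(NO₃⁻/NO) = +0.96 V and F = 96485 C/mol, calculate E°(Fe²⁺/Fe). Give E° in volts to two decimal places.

-0.44 V

E°cell = −ΔG°/(nF) = −(-810×10³)/((6)(96485)) = +1.399 V.
Since NO₃⁻/NO is the cathode and Fe²⁺/Fe the anode, E°cell = E°(NO₃⁻/NO) − E°(Fe²⁺/Fe).
So E°(Fe²⁺/Fe) = E°(NO₃⁻/NO) − E°cell = (+0.96) − (+1.399) = -0.44 V.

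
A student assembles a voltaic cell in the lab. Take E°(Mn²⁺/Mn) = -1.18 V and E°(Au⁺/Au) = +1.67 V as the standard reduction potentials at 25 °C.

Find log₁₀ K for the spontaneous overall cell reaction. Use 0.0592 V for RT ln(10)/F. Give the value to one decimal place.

96.3

Cathode: Au⁺/Au; anode: Mn²⁺/Mn. E°cell = +2.85 V, n = 2.
log K = nE°cell / 0.0592 = (2)(+2.85) / 0.0592 = 96.3.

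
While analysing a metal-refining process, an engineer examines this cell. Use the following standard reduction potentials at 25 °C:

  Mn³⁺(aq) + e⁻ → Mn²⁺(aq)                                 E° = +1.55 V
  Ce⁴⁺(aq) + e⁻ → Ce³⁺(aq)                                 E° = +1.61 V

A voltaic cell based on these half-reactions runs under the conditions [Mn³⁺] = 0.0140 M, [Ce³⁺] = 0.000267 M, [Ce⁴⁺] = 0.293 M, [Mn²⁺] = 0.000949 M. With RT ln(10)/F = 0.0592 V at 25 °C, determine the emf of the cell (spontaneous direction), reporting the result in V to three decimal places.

+0.171 V

Ce⁴⁺/Ce³⁺ is the cathode (higher E°), Mn³⁺/Mn²⁺ the anode: E°cell = +1.61 − (+1.55) = +0.06 V, n = 1.
Overall: Ce⁴⁺(aq) + Mn²⁺(aq) → Ce³⁺(aq) + Mn³⁺(aq)
Q = [Ce³⁺]·[Mn³⁺] / ([Ce⁴⁺]·[Mn²⁺]); log Q = -1.871.
E = E° − (0.0592/n) log Q = +0.06 − (0.0592/1)(-1.871) = +0.171 V.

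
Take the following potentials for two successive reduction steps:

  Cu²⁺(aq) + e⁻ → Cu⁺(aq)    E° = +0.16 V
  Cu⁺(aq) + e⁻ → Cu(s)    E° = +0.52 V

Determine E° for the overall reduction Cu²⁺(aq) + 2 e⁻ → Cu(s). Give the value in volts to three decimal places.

Standard free energies of sequential steps add: ΔG°₃ = ΔG°₁ + ΔG°₂, so n₃E°₃ = n₁E°₁ + n₂E°₂.
E°₃ = (1×+0.16 + 1×+0.52) / 2 = (+0.680) / 2 = +0.340 V.

+0.340 V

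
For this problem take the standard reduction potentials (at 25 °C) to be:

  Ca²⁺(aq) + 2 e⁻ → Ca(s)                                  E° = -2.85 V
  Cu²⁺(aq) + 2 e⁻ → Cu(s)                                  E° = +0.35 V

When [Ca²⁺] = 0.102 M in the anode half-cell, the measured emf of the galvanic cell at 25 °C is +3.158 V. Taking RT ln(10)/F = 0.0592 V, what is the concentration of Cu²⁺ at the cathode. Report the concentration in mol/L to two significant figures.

0.0039 M

Cu²⁺/Cu is the cathode, Ca²⁺/Ca the anode: E°cell = +3.20 V, n = 2.
Overall reaction: Cu²⁺(aq) + Ca(s) → Cu(s) + Ca²⁺(aq); Q = [Ca²⁺]^1/[Cu²⁺]^1.
From E = E° − (0.0592/n) log Q: log Q = (E° − E)·n/0.0592 = (+3.20 − (+3.158))·2/0.0592 = 1.4189.
So 1·log[Cu²⁺] = 1·log(0.102) − log Q = -0.9914 − (1.4189) = -2.4103; [Cu²⁺] = 10^(-2.4103) ≈ 0.0039 M.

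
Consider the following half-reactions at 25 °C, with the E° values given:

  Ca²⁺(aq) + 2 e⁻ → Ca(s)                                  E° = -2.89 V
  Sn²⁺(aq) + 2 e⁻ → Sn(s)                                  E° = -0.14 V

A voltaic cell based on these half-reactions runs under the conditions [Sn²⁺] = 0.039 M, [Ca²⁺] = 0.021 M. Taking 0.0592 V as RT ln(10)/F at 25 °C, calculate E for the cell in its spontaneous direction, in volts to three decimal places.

+2.758 V

Sn²⁺/Sn is the cathode (higher E°), Ca²⁺/Ca the anode: E°cell = -0.14 − (-2.89) = +2.75 V, n = 2.
Overall: Sn²⁺(aq) + Ca(s) → Sn(s) + Ca²⁺(aq)
Q = [Ca²⁺] / ([Sn²⁺]); log Q = -0.269.
E = E° − (0.0592/n) log Q = +2.75 − (0.0592/2)(-0.269) = +2.758 V.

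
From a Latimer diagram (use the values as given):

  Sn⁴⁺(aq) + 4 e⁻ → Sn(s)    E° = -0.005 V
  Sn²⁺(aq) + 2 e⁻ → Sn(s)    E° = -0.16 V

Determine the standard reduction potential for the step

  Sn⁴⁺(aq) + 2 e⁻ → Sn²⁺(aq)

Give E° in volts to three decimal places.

+0.150 V

Sequential free energies add, so n₃E°₃ = n₁E°₁ + n₂E°₂.
With n₃ = 4, and the known step contributing 2×(-0.16) V, the unknown satisfies 2·E° = 4×(-0.005) − 2×(-0.16) = +0.300.
E° = +0.300 / 2 = +0.150 V.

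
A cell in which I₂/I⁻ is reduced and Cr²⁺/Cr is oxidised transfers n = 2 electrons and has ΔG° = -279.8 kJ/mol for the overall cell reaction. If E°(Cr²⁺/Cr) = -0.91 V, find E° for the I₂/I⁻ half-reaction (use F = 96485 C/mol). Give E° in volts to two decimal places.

+0.54 V

E°cell = −ΔG°/(nF) = −(-279.8×10³)/((2)(96485)) = +1.450 V.
Since I₂/I⁻ is the cathode and Cr²⁺/Cr the anode, E°cell = E°(I₂/I⁻) − E°(Cr²⁺/Cr).
So E°(I₂/I⁻) = E°cell + E°(Cr²⁺/Cr) = +1.450 + (-0.91) = +0.54 V.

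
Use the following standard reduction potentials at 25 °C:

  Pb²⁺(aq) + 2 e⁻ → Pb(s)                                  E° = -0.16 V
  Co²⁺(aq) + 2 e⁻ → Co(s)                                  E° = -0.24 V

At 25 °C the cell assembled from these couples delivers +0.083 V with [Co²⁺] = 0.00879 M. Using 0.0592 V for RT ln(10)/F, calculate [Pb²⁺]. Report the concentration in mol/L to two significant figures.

0.011 M

Pb²⁺/Pb is the cathode, Co²⁺/Co the anode: E°cell = +0.08 V, n = 2.
Overall reaction: Pb²⁺(aq) + Co(s) → Pb(s) + Co²⁺(aq); Q = [Co²⁺]^1/[Pb²⁺]^1.
From E = E° − (0.0592/n) log Q: log Q = (E° − E)·n/0.0592 = (+0.08 − (+0.083))·2/0.0592 = -0.1014.
So 1·log[Pb²⁺] = 1·log(0.00879) − log Q = -2.0560 − (-0.1014) = -1.9546; [Pb²⁺] = 10^(-1.9546) ≈ 0.011 M.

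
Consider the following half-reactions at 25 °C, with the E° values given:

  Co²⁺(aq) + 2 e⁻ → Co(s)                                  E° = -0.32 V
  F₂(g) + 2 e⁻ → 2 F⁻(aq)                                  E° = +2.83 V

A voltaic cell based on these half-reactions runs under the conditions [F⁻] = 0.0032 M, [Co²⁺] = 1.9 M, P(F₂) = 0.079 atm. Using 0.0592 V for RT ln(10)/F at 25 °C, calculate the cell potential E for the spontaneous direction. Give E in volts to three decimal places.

+3.257 V

F₂/F⁻ is the cathode (higher E°), Co²⁺/Co the anode: E°cell = +2.83 − (-0.32) = +3.15 V, n = 2.
Overall: F₂(g) + Co(s) → 2 F⁻(aq) + Co²⁺(aq)
Q = [F⁻]^2·[Co²⁺] / (P(F₂)); log Q = -3.609.
E = E° − (0.0592/n) log Q = +3.15 − (0.0592/2)(-3.609) = +3.257 V.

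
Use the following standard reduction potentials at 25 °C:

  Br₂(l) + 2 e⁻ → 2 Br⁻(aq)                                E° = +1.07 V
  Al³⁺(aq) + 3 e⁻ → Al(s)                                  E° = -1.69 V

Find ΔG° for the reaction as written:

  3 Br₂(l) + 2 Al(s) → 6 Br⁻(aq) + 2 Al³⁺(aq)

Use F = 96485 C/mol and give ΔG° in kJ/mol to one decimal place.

As written, Br₂/Br⁻ is reduced (cathode) and Al³⁺/Al is oxidised (anode), so E°cell = (+1.07) − (-1.69) = +2.76 V.
Balancing electrons gives n = 6.
ΔG° = −nFE° = −(6)(96485)(+2.76) = -1,597,792 J = -1597.8 kJ/mol.

-1597.8 kJ/mol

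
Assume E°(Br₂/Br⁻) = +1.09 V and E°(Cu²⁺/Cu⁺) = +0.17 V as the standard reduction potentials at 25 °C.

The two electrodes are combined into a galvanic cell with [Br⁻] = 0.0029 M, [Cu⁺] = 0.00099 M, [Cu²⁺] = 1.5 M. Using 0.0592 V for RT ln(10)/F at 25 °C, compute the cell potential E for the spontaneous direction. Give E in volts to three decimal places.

+0.882 V

Br₂/Br⁻ is the cathode (higher E°), Cu²⁺/Cu⁺ the anode: E°cell = +1.09 − (+0.17) = +0.92 V, n = 2.
Overall: Br₂(l) + 2 Cu⁺(aq) → 2 Br⁻(aq) + 2 Cu²⁺(aq)
Q = [Br⁻]^2·[Cu²⁺]^2 / ([Cu⁺]^2); log Q = 1.286.
E = E° − (0.0592/n) log Q = +0.92 − (0.0592/2)(1.286) = +0.882 V.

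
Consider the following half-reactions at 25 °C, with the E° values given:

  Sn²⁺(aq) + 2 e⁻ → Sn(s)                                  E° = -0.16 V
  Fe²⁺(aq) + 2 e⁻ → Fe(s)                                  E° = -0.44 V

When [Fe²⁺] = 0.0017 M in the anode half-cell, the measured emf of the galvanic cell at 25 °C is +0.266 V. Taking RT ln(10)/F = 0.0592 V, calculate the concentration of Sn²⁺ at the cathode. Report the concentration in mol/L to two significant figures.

0.00057 M

Sn²⁺/Sn is the cathode, Fe²⁺/Fe the anode: E°cell = +0.28 V, n = 2.
Overall reaction: Sn²⁺(aq) + Fe(s) → Sn(s) + Fe²⁺(aq); Q = [Fe²⁺]^1/[Sn²⁺]^1.
From E = E° − (0.0592/n) log Q: log Q = (E° − E)·n/0.0592 = (+0.28 − (+0.266))·2/0.0592 = 0.4730.
So 1·log[Sn²⁺] = 1·log(0.0017) − log Q = -2.7696 − (0.4730) = -3.2426; [Sn²⁺] = 10^(-3.2426) ≈ 0.00057 M.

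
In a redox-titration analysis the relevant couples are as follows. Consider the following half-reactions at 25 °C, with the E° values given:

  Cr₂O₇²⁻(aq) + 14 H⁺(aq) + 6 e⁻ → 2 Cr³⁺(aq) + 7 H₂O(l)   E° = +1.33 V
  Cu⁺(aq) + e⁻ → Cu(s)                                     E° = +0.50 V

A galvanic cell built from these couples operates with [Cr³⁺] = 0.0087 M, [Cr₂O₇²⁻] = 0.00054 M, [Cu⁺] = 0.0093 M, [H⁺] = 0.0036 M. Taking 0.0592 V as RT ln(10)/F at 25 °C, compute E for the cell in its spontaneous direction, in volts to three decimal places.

Cr₂O₇²⁻/Cr³⁺ is the cathode (higher E°), Cu⁺/Cu the anode: E°cell = +1.33 − (+0.50) = +0.83 V, n = 6.
Overall: Cr₂O₇²⁻(aq) + 14 H⁺(aq) + 6 Cu(s) → 2 Cr³⁺(aq) + 7 H₂O(l) + 6 Cu⁺(aq)
Q = [Cr³⁺]^2·[Cu⁺]^6 / ([Cr₂O₇²⁻]·[H⁺]^14); log Q = 21.169.
E = E° − (0.0592/n) log Q = +0.83 − (0.0592/6)(21.169) = +0.621 V.

+0.621 V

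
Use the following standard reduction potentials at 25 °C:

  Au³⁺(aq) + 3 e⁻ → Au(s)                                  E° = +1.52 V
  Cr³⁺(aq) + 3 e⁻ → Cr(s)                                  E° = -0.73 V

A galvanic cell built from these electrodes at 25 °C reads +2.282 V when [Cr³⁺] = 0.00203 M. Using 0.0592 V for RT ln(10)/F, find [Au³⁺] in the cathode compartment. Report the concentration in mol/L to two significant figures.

Au³⁺/Au is the cathode, Cr³⁺/Cr the anode: E°cell = +2.25 V, n = 3.
Overall reaction: Au³⁺(aq) + Cr(s) → Au(s) + Cr³⁺(aq); Q = [Cr³⁺]^1/[Au³⁺]^1.
From E = E° − (0.0592/n) log Q: log Q = (E° − E)·n/0.0592 = (+2.25 − (+2.282))·3/0.0592 = -1.6216.
So 1·log[Au³⁺] = 1·log(0.00203) − log Q = -2.6925 − (-1.6216) = -1.0709; [Au³⁺] = 10^(-1.0709) ≈ 0.085 M.

0.085 M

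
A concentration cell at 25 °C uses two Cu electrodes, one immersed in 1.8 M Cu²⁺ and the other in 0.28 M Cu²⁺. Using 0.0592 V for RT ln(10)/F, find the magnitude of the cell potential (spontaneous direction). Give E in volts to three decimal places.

For a concentration cell E°cell = 0. The 1.8 M side is the cathode (reduction is favoured where [Cu²⁺] is higher).
With n = 2, E = −(0.0592/2) log([Cu²⁺]ₐₙ/[Cu²⁺]꜀ₐₜ) = −(0.0592/2) log(0.28/1.8) = −(0.0592/2)(-0.808) = +0.024 V.

+0.024 V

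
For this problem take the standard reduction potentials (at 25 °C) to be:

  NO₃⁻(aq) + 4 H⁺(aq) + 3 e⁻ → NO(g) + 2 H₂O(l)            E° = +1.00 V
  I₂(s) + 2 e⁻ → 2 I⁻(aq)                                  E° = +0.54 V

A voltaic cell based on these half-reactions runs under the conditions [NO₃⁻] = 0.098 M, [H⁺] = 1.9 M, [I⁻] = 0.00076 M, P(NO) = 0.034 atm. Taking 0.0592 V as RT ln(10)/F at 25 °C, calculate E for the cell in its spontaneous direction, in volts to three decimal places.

NO₃⁻/NO is the cathode (higher E°), I₂/I⁻ the anode: E°cell = +1.00 − (+0.54) = +0.46 V, n = 6.
Overall: 2 NO₃⁻(aq) + 8 H⁺(aq) + 6 I⁻(aq) → 2 NO(g) + 4 H₂O(l) + 3 I₂(s)
Q = P(NO)^2 / ([NO₃⁻]^2·[H⁺]^8·[I⁻]^6); log Q = 15.566.
E = E° − (0.0592/n) log Q = +0.46 − (0.0592/6)(15.566) = +0.306 V.

+0.306 V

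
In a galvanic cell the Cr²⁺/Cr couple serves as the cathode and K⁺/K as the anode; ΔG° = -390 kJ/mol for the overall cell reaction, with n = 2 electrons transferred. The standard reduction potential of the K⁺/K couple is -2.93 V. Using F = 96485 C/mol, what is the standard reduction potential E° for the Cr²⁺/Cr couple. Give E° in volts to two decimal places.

E°cell = −ΔG°/(nF) = −(-390×10³)/((2)(96485)) = +2.021 V.
Since Cr²⁺/Cr is the cathode and K⁺/K the anode, E°cell = E°(Cr²⁺/Cr) − E°(K⁺/K).
So E°(Cr²⁺/Cr) = E°cell + E°(K⁺/K) = +2.021 + (-2.93) = -0.91 V.

-0.91 V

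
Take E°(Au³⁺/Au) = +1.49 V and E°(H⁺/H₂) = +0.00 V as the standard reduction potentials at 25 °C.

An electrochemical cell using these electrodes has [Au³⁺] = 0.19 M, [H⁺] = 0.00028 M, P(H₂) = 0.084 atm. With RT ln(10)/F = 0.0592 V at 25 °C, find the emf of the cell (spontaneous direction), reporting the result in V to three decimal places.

Au³⁺/Au is the cathode (higher E°), H⁺/H₂ the anode: E°cell = +1.49 − (+0.00) = +1.49 V, n = 6.
Overall: 2 Au³⁺(aq) + 3 H₂(g) → 2 Au(s) + 6 H⁺(aq)
Q = [H⁺]^6 / ([Au³⁺]^2·P(H₂)^3); log Q = -16.647.
E = E° − (0.0592/n) log Q = +1.49 − (0.0592/6)(-16.647) = +1.654 V.

+1.654 V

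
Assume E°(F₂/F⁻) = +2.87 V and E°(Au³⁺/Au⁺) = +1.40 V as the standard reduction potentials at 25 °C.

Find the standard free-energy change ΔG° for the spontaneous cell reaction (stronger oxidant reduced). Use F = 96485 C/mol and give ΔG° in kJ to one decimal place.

-283.7 kJ

F₂/F⁻ (E° = +2.87 V) is the cathode; Au³⁺/Au⁺ (E° = +1.40 V) is the anode, so E°cell = +1.47 V.
Balancing electrons gives n = 2 (lcm of 2 and 2).
ΔG° = −nFE° = −(2)(96485)(+1.47) = -283,666 J = -283.7 kJ.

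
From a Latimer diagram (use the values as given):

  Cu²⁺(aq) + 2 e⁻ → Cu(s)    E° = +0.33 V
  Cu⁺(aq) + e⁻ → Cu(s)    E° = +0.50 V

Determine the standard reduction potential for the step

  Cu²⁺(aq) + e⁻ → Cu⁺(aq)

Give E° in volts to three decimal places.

+0.160 V

Sequential free energies add, so n₃E°₃ = n₁E°₁ + n₂E°₂.
With n₃ = 2, and the known step contributing 1×(+0.50) V, the unknown satisfies 1·E° = 2×(+0.33) − 1×(+0.50) = +0.160.
E° = +0.160 / 1 = +0.160 V.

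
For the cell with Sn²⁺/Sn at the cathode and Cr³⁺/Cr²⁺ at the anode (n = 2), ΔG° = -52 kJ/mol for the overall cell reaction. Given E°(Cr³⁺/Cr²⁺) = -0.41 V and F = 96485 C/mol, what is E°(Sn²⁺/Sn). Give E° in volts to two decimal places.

E°cell = −ΔG°/(nF) = −(-52×10³)/((2)(96485)) = +0.269 V.
Since Sn²⁺/Sn is the cathode and Cr³⁺/Cr²⁺ the anode, E°cell = E°(Sn²⁺/Sn) − E°(Cr³⁺/Cr²⁺).
So E°(Sn²⁺/Sn) = E°cell + E°(Cr³⁺/Cr²⁺) = +0.269 + (-0.41) = -0.14 V.

-0.14 V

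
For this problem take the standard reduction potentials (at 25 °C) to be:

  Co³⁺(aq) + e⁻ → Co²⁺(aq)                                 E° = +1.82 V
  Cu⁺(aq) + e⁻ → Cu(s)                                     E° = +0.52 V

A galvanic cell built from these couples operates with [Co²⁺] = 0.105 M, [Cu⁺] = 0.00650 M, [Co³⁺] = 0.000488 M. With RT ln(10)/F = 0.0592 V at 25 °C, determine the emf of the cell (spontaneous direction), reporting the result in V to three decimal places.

Co³⁺/Co²⁺ is the cathode (higher E°), Cu⁺/Cu the anode: E°cell = +1.82 − (+0.52) = +1.30 V, n = 1.
Overall: Co³⁺(aq) + Cu(s) → Co²⁺(aq) + Cu⁺(aq)
Q = [Co²⁺]·[Cu⁺] / ([Co³⁺]); log Q = 0.146.
E = E° − (0.0592/n) log Q = +1.30 − (0.0592/1)(0.146) = +1.291 V.

+1.291 V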